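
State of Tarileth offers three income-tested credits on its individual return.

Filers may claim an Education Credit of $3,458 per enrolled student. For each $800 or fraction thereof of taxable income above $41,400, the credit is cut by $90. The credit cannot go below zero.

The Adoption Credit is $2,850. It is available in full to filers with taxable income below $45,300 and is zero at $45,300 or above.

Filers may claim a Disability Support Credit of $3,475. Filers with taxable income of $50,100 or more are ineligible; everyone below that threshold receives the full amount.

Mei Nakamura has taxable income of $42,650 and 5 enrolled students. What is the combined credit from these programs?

$23,435

Education Credit: base = 5 × $3,458 = $17,290. income exceeds $41,400 by $1,250, which is 2 full-or-partial $800 increments; reduction = 2 × $90 = $180, leaving $17,110.
Adoption Credit: $42,650 is below the $45,300 cutoff, so the full $2,850 applies.
Disability Support Credit: $42,650 is below the $50,100 cutoff, so the full $3,475 applies.
Total: $17,110 + $2,850 + $3,475 = $23,435.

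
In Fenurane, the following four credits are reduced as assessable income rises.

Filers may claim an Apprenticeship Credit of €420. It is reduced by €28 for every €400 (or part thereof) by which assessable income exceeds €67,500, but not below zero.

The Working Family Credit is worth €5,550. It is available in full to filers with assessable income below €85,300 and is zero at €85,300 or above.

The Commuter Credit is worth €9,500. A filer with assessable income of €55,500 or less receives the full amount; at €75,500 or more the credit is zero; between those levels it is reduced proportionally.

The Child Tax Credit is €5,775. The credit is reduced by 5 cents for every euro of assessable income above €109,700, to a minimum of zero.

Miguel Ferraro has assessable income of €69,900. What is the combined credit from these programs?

Apprenticeship Credit: income exceeds €67,500 by €2,400, which is 6 full-or-partial €400 increments; reduction = 6 × €28 = €168, leaving €252.
Working Family Credit: €69,900 is below the €85,300 cutoff, so the full €5,550 applies.
Commuter Credit: €69,900 is €14,400 into a €20,000 phase-out range, leaving 5,600/20,000 of the credit: €9,500 × 5,600/20,000 = €2,660.
Child Tax Credit: €69,900 is at or below the €109,700 threshold, so the full €5,775 applies.
Total: €252 + €5,550 + €2,660 + €5,775 = €14,237.

€14,237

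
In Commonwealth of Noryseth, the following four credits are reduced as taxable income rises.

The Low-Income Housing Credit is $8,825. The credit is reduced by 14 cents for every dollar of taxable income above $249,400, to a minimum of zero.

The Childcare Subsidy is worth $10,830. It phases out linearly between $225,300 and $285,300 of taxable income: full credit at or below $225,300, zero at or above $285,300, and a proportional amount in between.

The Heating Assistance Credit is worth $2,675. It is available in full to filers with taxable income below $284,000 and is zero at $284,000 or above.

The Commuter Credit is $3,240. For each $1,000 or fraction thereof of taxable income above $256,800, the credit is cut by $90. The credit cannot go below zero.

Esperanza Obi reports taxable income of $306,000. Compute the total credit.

Low-Income Housing Credit: 14% of the $56,600 excess over $249,400 is $7,924; credit = $8,825 − $7,924 = $901.
Childcare Subsidy: $306,000 is at or above $285,300, so the credit is $0.
Heating Assistance Credit: $306,000 meets or exceeds the $284,000 cutoff, so the credit is $0.
Commuter Credit: income exceeds $256,800 by $49,200 → 50 increments × $90 = $4,500 ≥ base, so the credit is $0.
Total: $901 + $0 + $0 + $0 = $901.

$901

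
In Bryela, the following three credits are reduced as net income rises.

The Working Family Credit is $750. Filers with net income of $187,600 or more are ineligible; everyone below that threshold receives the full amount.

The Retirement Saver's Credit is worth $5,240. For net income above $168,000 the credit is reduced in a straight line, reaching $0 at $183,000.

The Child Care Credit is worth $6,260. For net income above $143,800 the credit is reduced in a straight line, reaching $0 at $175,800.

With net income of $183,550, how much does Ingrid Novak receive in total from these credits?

$750

Working Family Credit: $183,550 is below the $187,600 cutoff, so the full $750 applies.
Retirement Saver's Credit: $183,550 is at or above $183,000, so the credit is $0.
Child Care Credit: $183,550 is at or above $175,800, so the credit is $0.
Total: $750 + $0 + $0 = $750.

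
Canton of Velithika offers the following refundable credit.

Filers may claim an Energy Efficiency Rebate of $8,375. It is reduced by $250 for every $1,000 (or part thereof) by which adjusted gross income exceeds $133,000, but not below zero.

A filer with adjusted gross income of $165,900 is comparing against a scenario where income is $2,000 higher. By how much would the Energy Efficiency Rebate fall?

$125

At $165,900 — income exceeds $133,000 by $32,900, which is 33 full-or-partial $1,000 increments; reduction = 33 × $250 = $8,250, leaving $125.
At $167,900 — income exceeds $133,000 by $34,900 → 35 increments × $250 = $8,750 ≥ base, so the credit is $0.
Lost: $125 − $0 = $125.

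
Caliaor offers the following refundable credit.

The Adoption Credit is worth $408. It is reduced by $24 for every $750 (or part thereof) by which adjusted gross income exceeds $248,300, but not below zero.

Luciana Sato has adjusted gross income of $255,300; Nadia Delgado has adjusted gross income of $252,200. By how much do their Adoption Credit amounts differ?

$96

Luciana ($255,300): Adoption Credit: income exceeds $248,300 by $7,000, which is 10 full-or-partial $750 increments; reduction = 10 × $24 = $240, leaving $168.
Nadia ($252,200): Adoption Credit: income exceeds $248,300 by $3,900, which is 6 full-or-partial $750 increments; reduction = 6 × $24 = $144, leaving $264.
Difference: |$168 − $264| = $96.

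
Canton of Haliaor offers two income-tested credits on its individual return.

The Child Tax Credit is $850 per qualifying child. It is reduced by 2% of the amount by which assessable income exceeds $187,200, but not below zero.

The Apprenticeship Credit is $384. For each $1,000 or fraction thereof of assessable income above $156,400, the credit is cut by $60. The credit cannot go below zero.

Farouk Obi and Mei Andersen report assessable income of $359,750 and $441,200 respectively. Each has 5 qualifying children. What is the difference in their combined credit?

Farouk ($359,750): Child Tax Credit: base = 5 × $850 = $4,250. 2% of the $172,550 excess over $187,200 is $3,451; credit = $4,250 − $3,451 = $799. Apprenticeship Credit: income exceeds $156,400 by $203,350 → 204 increments × $60 = $12,240 ≥ base, so the credit is $0. total $799 + $0 = $799
Mei ($441,200): Child Tax Credit: base = 5 × $850 = $4,250. 2% of the $254,000 excess over $187,200 is $5,080 ≥ base, so the credit is $0. Apprenticeship Credit: income exceeds $156,400 by $284,800 → 285 increments × $60 = $17,100 ≥ base, so the credit is $0. total $0 + $0 = $0
Difference: |$799 − $0| = $799.

$799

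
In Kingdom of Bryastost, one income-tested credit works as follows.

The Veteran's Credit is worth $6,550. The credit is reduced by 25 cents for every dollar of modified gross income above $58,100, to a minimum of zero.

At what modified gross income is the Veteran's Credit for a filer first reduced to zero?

$84,300

The credit falls by 25% of each dollar above $58,100, so it reaches zero when the excess is $6,550 / 25% = $26,200: income = $58,100 + $26,200 = $84,300.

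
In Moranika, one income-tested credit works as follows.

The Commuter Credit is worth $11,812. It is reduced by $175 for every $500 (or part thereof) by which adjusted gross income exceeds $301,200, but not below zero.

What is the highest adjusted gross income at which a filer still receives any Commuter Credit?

After 67 increments the reduction is 67 × $175 = $11,725, leaving $87; one more increment wipes it out. Increment 67 ends at excess 67 × $500 = $33,500, so the highest qualifying income is $301,200 + $33,500 = $334,700.

$334,700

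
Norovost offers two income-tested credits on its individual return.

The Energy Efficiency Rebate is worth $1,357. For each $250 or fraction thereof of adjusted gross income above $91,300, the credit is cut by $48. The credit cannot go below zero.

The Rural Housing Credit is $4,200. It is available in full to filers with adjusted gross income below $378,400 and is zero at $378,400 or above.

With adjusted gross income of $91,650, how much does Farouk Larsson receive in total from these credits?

Energy Efficiency Rebate: income exceeds $91,300 by $350, which is 2 full-or-partial $250 increments; reduction = 2 × $48 = $96, leaving $1,261.
Rural Housing Credit: $91,650 is below the $378,400 cutoff, so the full $4,200 applies.
Total: $1,261 + $4,200 = $5,461.

$5,461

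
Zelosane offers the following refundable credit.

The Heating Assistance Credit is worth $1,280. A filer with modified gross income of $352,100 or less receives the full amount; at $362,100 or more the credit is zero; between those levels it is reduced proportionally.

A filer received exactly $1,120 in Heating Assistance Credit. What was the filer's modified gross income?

$1,120 is 1,120/1,280 of the full $1,280, so 160/1,280 of the $10,000 range has been used: income = $352,100 + $10,000 × 160/1,280 = $353,350.

$353,350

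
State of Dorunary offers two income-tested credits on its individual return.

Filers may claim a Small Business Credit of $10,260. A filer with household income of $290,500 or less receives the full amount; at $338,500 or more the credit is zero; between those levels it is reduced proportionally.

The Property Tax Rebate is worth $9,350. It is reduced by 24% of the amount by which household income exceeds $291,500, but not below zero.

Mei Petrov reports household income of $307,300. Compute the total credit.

Small Business Credit: $307,300 is $16,800 into a $48,000 phase-out range, leaving 31,200/48,000 of the credit: $10,260 × 31,200/48,000 = $6,669.
Property Tax Rebate: 24% of the $15,800 excess over $291,500 is $3,792; credit = $9,350 − $3,792 = $5,558.
Total: $6,669 + $5,558 = $12,227.

$12,227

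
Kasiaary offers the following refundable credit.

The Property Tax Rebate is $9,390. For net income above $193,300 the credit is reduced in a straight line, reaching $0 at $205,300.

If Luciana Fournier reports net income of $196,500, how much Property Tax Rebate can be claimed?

Property Tax Rebate: $196,500 is $3,200 into a $12,000 phase-out range, leaving 8,800/12,000 of the credit: $9,390 × 8,800/12,000 = $6,886.

$6,886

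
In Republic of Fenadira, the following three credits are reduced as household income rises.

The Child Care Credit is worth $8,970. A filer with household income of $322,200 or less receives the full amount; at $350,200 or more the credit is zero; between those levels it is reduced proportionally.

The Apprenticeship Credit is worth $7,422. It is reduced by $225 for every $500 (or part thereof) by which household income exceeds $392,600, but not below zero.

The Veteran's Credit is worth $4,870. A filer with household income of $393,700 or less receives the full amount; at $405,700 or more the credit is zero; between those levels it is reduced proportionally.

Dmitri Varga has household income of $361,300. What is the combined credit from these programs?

$12,292

Child Care Credit: $361,300 is at or above $350,200, so the credit is $0.
Apprenticeship Credit: $361,300 is at or below the $392,600 threshold, so the full $7,422 applies.
Veteran's Credit: $361,300 is at or below the $393,700 threshold, so the full $4,870 applies.
Total: $0 + $7,422 + $4,870 = $12,292.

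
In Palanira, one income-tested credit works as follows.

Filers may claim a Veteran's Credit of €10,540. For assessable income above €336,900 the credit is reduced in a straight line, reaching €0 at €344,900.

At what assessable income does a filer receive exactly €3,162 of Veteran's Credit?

€3,162 is 3,162/10,540 of the full €10,540, so 7,378/10,540 of the €8,000 range has been used: income = €336,900 + €8,000 × 7,378/10,540 = €342,500.

€342,500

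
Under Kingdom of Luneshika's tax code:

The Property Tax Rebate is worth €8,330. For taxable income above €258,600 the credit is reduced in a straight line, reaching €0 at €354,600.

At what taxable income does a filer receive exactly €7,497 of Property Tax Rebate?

€268,200

€7,497 is 7,497/8,330 of the full €8,330, so 833/8,330 of the €96,000 range has been used: income = €258,600 + €96,000 × 833/8,330 = €268,200.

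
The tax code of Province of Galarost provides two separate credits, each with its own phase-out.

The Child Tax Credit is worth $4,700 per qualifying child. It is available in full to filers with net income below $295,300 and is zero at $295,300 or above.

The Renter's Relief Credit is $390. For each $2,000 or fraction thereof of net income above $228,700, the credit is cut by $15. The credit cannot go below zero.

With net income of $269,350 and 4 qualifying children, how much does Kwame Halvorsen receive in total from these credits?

$18,875

Child Tax Credit: base = 4 × $4,700 = $18,800. $269,350 is below the $295,300 cutoff, so the full $18,800 applies.
Renter's Relief Credit: income exceeds $228,700 by $40,650, which is 21 full-or-partial $2,000 increments; reduction = 21 × $15 = $315, leaving $75.
Total: $18,800 + $75 = $18,875.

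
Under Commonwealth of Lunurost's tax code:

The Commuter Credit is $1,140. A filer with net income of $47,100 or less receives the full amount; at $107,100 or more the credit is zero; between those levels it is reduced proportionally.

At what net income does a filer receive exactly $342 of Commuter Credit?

$89,100

$342 is 342/1,140 of the full $1,140, so 798/1,140 of the $60,000 range has been used: income = $47,100 + $60,000 × 798/1,140 = $89,100.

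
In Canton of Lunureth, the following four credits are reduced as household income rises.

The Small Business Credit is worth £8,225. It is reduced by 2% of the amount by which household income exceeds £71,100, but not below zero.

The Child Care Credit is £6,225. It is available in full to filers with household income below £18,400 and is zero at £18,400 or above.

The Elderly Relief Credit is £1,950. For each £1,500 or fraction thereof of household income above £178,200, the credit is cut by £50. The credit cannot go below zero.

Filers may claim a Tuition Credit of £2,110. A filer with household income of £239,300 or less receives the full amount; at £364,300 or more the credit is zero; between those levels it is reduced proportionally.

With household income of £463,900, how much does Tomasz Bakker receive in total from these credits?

Small Business Credit: 2% of the £392,800 excess over £71,100 is £7,856; credit = £8,225 − £7,856 = £369.
Child Care Credit: £463,900 meets or exceeds the £18,400 cutoff, so the credit is £0.
Elderly Relief Credit: income exceeds £178,200 by £285,700 → 191 increments × £50 = £9,550 ≥ base, so the credit is £0.
Tuition Credit: £463,900 is at or above £364,300, so the credit is £0.
Total: £369 + £0 + £0 + £0 = £369.

£369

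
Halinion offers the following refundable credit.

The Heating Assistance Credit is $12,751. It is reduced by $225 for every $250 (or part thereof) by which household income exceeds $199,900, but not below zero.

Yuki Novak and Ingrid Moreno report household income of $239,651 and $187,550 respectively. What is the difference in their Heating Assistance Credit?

Yuki ($239,651): Heating Assistance Credit: income exceeds $199,900 by $39,751 → 160 increments × $225 = $36,000 ≥ base, so the credit is $0.
Ingrid ($187,550): Heating Assistance Credit: $187,550 is at or below the $199,900 threshold, so the full $12,751 applies.
Difference: |$0 − $12,751| = $12,751.

$12,751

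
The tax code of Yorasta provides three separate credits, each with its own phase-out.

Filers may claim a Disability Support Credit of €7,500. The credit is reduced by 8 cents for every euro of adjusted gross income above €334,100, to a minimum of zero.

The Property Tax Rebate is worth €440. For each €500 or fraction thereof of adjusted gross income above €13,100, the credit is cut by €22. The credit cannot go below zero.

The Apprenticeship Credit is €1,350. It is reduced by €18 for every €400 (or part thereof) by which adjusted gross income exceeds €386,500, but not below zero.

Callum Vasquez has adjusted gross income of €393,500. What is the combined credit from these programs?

Disability Support Credit: 8% of the €59,400 excess over €334,100 is €4,752; credit = €7,500 − €4,752 = €2,748.
Property Tax Rebate: income exceeds €13,100 by €380,400 → 761 increments × €22 = €16,742 ≥ base, so the credit is €0.
Apprenticeship Credit: income exceeds €386,500 by €7,000, which is 18 full-or-partial €400 increments; reduction = 18 × €18 = €324, leaving €1,026.
Total: €2,748 + €0 + €1,026 = €3,774.

€3,774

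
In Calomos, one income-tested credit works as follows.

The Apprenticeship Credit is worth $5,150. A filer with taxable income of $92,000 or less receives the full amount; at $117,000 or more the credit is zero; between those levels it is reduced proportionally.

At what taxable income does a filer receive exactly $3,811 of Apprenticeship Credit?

$3,811 is 3,811/5,150 of the full $5,150, so 1,339/5,150 of the $25,000 range has been used: income = $92,000 + $25,000 × 1,339/5,150 = $98,500.

$98,500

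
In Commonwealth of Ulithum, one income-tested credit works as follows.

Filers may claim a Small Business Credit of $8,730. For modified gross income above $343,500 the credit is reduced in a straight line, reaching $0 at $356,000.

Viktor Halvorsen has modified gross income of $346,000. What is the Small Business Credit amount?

Small Business Credit: $346,000 is $2,500 into a $12,500 phase-out range, leaving 10,000/12,500 of the credit: $8,730 × 10,000/12,500 = $6,984.

$6,984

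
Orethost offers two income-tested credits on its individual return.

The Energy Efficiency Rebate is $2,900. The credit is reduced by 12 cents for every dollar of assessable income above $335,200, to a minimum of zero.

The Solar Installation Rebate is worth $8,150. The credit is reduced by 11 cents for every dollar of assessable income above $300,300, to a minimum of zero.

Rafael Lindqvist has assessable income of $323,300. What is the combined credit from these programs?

$8,520

Energy Efficiency Rebate: $323,300 is at or below the $335,200 threshold, so the full $2,900 applies.
Solar Installation Rebate: 11% of the $23,000 excess over $300,300 is $2,530; credit = $8,150 − $2,530 = $5,620.
Total: $2,900 + $5,620 = $8,520.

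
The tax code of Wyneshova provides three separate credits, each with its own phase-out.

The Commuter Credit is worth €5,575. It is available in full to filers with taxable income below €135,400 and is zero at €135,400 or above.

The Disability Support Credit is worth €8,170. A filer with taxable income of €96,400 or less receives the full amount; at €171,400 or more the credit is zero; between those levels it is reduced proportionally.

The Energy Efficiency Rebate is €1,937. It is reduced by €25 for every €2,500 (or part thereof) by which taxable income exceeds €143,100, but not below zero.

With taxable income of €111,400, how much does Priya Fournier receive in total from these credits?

Commuter Credit: €111,400 is below the €135,400 cutoff, so the full €5,575 applies.
Disability Support Credit: €111,400 is €15,000 into a €75,000 phase-out range, leaving 60,000/75,000 of the credit: €8,170 × 60,000/75,000 = €6,536.
Energy Efficiency Rebate: €111,400 is at or below the €143,100 threshold, so the full €1,937 applies.
Total: €5,575 + €6,536 + €1,937 = €14,048.

€14,048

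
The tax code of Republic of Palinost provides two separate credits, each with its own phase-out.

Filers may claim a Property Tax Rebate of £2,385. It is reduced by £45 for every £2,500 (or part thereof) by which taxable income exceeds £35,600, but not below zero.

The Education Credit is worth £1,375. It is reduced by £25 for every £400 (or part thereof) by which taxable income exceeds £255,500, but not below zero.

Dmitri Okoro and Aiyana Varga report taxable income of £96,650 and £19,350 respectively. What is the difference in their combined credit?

£1,125

Dmitri (£96,650): Property Tax Rebate: income exceeds £35,600 by £61,050, which is 25 full-or-partial £2,500 increments; reduction = 25 × £45 = £1,125, leaving £1,260. Education Credit: £96,650 is at or below the £255,500 threshold, so the full £1,375 applies. total £1,260 + £1,375 = £2,635
Aiyana (£19,350): Property Tax Rebate: £19,350 is at or below the £35,600 threshold, so the full £2,385 applies. Education Credit: £19,350 is at or below the £255,500 threshold, so the full £1,375 applies. total £2,385 + £1,375 = £3,760
Difference: |£2,635 − £3,760| = £1,125.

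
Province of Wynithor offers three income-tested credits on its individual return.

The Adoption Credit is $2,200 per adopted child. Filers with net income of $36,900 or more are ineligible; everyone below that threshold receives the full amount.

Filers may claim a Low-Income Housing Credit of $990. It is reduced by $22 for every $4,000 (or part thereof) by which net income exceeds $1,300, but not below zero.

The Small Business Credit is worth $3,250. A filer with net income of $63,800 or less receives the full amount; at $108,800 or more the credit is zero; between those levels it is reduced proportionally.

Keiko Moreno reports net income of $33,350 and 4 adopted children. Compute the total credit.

Adoption Credit: base = 4 × $2,200 = $8,800. $33,350 is below the $36,900 cutoff, so the full $8,800 applies.
Low-Income Housing Credit: income exceeds $1,300 by $32,050, which is 9 full-or-partial $4,000 increments; reduction = 9 × $22 = $198, leaving $792.
Small Business Credit: $33,350 is at or below the $63,800 threshold, so the full $3,250 applies.
Total: $8,800 + $792 + $3,250 = $12,842.

$12,842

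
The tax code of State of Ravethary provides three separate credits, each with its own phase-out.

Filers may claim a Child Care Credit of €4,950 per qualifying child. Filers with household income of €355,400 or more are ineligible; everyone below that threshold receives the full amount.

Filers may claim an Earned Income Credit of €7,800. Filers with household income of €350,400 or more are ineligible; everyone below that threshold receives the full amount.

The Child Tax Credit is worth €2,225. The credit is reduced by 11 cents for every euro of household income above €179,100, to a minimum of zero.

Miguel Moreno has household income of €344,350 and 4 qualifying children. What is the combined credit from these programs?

Child Care Credit: base = 4 × €4,950 = €19,800. €344,350 is below the €355,400 cutoff, so the full €19,800 applies.
Earned Income Credit: €344,350 is below the €350,400 cutoff, so the full €7,800 applies.
Child Tax Credit: 11% of the €165,250 excess over €179,100 is €18,177.50 ≥ base, so the credit is €0.
Total: €19,800 + €7,800 + €0 = €27,600.

€27,600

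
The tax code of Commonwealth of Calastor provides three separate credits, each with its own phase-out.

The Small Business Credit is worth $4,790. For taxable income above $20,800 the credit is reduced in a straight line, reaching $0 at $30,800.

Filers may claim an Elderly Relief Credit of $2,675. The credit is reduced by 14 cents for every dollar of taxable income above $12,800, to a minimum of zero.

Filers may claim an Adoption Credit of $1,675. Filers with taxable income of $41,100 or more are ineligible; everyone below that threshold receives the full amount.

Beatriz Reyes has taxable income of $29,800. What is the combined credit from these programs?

$2,449

Small Business Credit: $29,800 is $9,000 into a $10,000 phase-out range, leaving 1,000/10,000 of the credit: $4,790 × 1,000/10,000 = $479.
Elderly Relief Credit: 14% of the $17,000 excess over $12,800 is $2,380; credit = $2,675 − $2,380 = $295.
Adoption Credit: $29,800 is below the $41,100 cutoff, so the full $1,675 applies.
Total: $479 + $295 + $1,675 = $2,449.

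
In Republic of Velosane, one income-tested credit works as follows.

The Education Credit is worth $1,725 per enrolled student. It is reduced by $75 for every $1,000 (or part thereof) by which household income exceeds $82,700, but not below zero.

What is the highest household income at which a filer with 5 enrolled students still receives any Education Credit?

Full credit = 5 × $1,725 = $8,625.
After 114 increments the reduction is 114 × $75 = $8,550, leaving $75; one more increment wipes it out. Increment 114 ends at excess 114 × $1,000 = $114,000, so the highest qualifying income is $82,700 + $114,000 = $196,700.

$196,700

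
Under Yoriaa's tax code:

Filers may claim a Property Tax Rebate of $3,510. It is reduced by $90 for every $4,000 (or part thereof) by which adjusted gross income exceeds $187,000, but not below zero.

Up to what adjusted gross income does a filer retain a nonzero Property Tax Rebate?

$339,000

After 38 increments the reduction is 38 × $90 = $3,420, leaving $90; one more increment wipes it out. Increment 38 ends at excess 38 × $4,000 = $152,000, so the highest qualifying income is $187,000 + $152,000 = $339,000.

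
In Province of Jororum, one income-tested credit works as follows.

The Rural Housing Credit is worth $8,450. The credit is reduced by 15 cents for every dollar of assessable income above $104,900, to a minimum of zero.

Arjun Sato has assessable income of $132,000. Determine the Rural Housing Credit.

Rural Housing Credit: 15% of the $27,100 excess over $104,900 is $4,065; credit = $8,450 − $4,065 = $4,385.

$4,385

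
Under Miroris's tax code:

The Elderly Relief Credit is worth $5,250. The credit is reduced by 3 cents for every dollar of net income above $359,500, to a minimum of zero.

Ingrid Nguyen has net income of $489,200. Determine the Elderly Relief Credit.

Elderly Relief Credit: 3% of the $129,700 excess over $359,500 is $3,891; credit = $5,250 − $3,891 = $1,359.

$1,359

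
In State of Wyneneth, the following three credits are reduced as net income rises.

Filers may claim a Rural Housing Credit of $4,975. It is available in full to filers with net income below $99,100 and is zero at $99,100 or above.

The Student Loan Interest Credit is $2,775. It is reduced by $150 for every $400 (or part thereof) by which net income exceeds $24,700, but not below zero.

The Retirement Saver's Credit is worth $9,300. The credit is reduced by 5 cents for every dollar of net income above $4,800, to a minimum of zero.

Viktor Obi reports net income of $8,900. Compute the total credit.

$16,845

Rural Housing Credit: $8,900 is below the $99,100 cutoff, so the full $4,975 applies.
Student Loan Interest Credit: $8,900 is at or below the $24,700 threshold, so the full $2,775 applies.
Retirement Saver's Credit: 5% of the $4,100 excess over $4,800 is $205; credit = $9,300 − $205 = $9,095.
Total: $4,975 + $2,775 + $9,095 = $16,845.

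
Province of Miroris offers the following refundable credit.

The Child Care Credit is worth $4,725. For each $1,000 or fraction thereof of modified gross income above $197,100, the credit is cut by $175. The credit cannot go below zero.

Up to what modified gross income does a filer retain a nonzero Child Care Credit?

After 26 increments the reduction is 26 × $175 = $4,550, leaving $175; one more increment wipes it out. Increment 26 ends at excess 26 × $1,000 = $26,000, so the highest qualifying income is $197,100 + $26,000 = $223,100.

$223,100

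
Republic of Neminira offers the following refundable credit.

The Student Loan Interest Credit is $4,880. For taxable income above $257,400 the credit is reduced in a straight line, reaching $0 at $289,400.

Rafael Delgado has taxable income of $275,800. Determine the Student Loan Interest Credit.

Student Loan Interest Credit: $275,800 is $18,400 into a $32,000 phase-out range, leaving 13,600/32,000 of the credit: $4,880 × 13,600/32,000 = $2,074.

$2,074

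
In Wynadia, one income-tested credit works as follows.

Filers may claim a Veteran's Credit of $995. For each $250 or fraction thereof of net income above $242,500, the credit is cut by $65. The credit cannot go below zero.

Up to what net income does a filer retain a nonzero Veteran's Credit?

$246,250

After 15 increments the reduction is 15 × $65 = $975, leaving $20; one more increment wipes it out. Increment 15 ends at excess 15 × $250 = $3,750, so the highest qualifying income is $242,500 + $3,750 = $246,250.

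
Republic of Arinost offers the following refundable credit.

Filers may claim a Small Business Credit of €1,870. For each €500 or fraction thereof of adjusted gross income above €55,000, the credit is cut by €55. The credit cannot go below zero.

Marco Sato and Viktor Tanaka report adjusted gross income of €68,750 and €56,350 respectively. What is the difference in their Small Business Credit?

Marco (€68,750): Small Business Credit: income exceeds €55,000 by €13,750, which is 28 full-or-partial €500 increments; reduction = 28 × €55 = €1,540, leaving €330.
Viktor (€56,350): Small Business Credit: income exceeds €55,000 by €1,350, which is 3 full-or-partial €500 increments; reduction = 3 × €55 = €165, leaving €1,705.
Difference: |€330 − €1,705| = €1,375.

€1,375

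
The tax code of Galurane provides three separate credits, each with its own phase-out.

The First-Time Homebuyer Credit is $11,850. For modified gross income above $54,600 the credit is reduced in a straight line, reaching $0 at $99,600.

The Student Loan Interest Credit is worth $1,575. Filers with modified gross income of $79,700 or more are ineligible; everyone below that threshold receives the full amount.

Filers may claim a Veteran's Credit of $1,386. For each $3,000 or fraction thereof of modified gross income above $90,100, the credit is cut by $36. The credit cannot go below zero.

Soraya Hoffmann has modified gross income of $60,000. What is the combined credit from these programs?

First-Time Homebuyer Credit: $60,000 is $5,400 into a $45,000 phase-out range, leaving 39,600/45,000 of the credit: $11,850 × 39,600/45,000 = $10,428.
Student Loan Interest Credit: $60,000 is below the $79,700 cutoff, so the full $1,575 applies.
Veteran's Credit: $60,000 is at or below the $90,100 threshold, so the full $1,386 applies.
Total: $10,428 + $1,575 + $1,386 = $13,389.

$13,389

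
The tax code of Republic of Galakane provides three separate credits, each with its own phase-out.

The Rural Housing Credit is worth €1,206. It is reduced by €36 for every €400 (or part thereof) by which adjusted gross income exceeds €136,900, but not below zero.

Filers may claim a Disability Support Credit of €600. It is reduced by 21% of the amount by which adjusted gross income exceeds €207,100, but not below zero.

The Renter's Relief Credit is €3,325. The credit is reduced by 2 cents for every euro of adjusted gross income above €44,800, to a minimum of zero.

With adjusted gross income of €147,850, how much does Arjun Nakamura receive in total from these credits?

Rural Housing Credit: income exceeds €136,900 by €10,950, which is 28 full-or-partial €400 increments; reduction = 28 × €36 = €1,008, leaving €198.
Disability Support Credit: €147,850 is at or below the €207,100 threshold, so the full €600 applies.
Renter's Relief Credit: 2% of the €103,050 excess over €44,800 is €2,061; credit = €3,325 − €2,061 = €1,264.
Total: €198 + €600 + €1,264 = €2,062.

€2,062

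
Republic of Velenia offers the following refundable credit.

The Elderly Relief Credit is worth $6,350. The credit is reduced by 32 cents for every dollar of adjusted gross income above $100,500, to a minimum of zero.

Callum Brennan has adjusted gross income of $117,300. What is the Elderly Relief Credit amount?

$974

Elderly Relief Credit: 32% of the $16,800 excess over $100,500 is $5,376; credit = $6,350 − $5,376 = $974.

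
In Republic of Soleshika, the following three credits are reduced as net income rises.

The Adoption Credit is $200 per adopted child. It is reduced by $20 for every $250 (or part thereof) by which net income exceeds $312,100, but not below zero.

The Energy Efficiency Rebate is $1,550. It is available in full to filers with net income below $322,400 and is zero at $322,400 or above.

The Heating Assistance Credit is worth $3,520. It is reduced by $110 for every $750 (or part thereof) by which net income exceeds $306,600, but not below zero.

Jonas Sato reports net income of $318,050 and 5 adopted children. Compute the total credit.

Adoption Credit: base = 5 × $200 = $1,000. income exceeds $312,100 by $5,950, which is 24 full-or-partial $250 increments; reduction = 24 × $20 = $480, leaving $520.
Energy Efficiency Rebate: $318,050 is below the $322,400 cutoff, so the full $1,550 applies.
Heating Assistance Credit: income exceeds $306,600 by $11,450, which is 16 full-or-partial $750 increments; reduction = 16 × $110 = $1,760, leaving $1,760.
Total: $520 + $1,550 + $1,760 = $3,830.

$3,830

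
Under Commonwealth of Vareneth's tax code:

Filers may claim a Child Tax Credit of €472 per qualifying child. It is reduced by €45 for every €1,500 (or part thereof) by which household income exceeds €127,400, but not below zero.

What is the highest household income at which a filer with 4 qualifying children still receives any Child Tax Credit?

Full credit = 4 × €472 = €1,888.
After 41 increments the reduction is 41 × €45 = €1,845, leaving €43; one more increment wipes it out. Increment 41 ends at excess 41 × €1,500 = €61,500, so the highest qualifying income is €127,400 + €61,500 = €188,900.

€188,900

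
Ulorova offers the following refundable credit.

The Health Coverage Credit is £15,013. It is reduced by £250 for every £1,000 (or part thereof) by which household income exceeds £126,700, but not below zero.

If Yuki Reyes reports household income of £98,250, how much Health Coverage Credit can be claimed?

Health Coverage Credit: £98,250 is at or below the £126,700 threshold, so the full £15,013 applies.

£15,013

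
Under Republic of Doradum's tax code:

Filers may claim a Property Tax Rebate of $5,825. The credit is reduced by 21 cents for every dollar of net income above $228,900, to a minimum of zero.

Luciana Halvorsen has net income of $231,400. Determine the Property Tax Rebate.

Property Tax Rebate: 21% of the $2,500 excess over $228,900 is $525; credit = $5,825 − $525 = $5,300.

$5,300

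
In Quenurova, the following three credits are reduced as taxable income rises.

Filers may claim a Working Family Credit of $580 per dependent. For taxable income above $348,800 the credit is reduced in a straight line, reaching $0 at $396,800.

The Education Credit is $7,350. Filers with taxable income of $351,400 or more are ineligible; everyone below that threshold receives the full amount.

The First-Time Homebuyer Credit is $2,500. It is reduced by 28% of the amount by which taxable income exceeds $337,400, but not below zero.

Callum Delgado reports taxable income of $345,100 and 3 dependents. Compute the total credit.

Working Family Credit: base = 3 × $580 = $1,740. $345,100 is at or below the $348,800 threshold, so the full $1,740 applies.
Education Credit: $345,100 is below the $351,400 cutoff, so the full $7,350 applies.
First-Time Homebuyer Credit: 28% of the $7,700 excess over $337,400 is $2,156; credit = $2,500 − $2,156 = $344.
Total: $1,740 + $7,350 + $344 = $9,434.

$9,434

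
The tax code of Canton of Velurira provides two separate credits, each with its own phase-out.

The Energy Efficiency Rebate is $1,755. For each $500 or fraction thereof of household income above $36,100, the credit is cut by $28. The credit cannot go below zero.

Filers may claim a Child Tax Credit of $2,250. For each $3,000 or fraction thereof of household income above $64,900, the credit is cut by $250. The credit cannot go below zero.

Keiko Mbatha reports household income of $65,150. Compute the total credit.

$2,103

Energy Efficiency Rebate: income exceeds $36,100 by $29,050, which is 59 full-or-partial $500 increments; reduction = 59 × $28 = $1,652, leaving $103.
Child Tax Credit: income exceeds $64,900 by $250, which is 1 full-or-partial $3,000 increment; reduction = 1 × $250 = $250, leaving $2,000.
Total: $103 + $2,000 = $2,103.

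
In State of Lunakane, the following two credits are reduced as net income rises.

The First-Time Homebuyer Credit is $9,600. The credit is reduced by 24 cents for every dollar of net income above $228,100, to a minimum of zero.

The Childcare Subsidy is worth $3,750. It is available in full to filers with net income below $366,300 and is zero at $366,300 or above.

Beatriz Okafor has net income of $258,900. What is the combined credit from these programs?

First-Time Homebuyer Credit: 24% of the $30,800 excess over $228,100 is $7,392; credit = $9,600 − $7,392 = $2,208.
Childcare Subsidy: $258,900 is below the $366,300 cutoff, so the full $3,750 applies.
Total: $2,208 + $3,750 = $5,958.

$5,958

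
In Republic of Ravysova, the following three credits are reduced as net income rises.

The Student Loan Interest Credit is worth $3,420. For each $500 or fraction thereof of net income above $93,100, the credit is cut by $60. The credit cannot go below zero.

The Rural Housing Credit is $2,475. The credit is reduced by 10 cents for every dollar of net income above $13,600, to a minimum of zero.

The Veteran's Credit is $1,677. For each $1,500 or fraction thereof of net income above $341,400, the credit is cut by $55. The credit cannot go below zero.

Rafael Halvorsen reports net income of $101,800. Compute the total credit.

$4,017

Student Loan Interest Credit: income exceeds $93,100 by $8,700, which is 18 full-or-partial $500 increments; reduction = 18 × $60 = $1,080, leaving $2,340.
Rural Housing Credit: 10% of the $88,200 excess over $13,600 is $8,820 ≥ base, so the credit is $0.
Veteran's Credit: $101,800 is at or below the $341,400 threshold, so the full $1,677 applies.
Total: $2,340 + $0 + $1,677 = $4,017.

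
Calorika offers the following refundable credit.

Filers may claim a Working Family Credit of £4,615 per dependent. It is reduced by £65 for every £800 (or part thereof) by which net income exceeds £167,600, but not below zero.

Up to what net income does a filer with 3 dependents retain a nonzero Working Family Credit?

£337,200

Full credit = 3 × £4,615 = £13,845.
After 212 increments the reduction is 212 × £65 = £13,780, leaving £65; one more increment wipes it out. Increment 212 ends at excess 212 × £800 = £169,600, so the highest qualifying income is £167,600 + £169,600 = £337,200.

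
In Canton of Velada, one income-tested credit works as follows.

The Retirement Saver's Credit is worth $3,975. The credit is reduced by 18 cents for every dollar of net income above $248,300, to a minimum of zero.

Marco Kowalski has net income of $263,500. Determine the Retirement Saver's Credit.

Retirement Saver's Credit: 18% of the $15,200 excess over $248,300 is $2,736; credit = $3,975 − $2,736 = $1,239.

$1,239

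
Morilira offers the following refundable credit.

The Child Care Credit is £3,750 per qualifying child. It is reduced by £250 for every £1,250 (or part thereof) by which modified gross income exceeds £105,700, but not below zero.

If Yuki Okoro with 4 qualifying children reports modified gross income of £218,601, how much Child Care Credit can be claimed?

£0

Child Care Credit: base = 4 × £3,750 = £15,000. income exceeds £105,700 by £112,901 → 91 increments × £250 = £22,750 ≥ base, so the credit is £0.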